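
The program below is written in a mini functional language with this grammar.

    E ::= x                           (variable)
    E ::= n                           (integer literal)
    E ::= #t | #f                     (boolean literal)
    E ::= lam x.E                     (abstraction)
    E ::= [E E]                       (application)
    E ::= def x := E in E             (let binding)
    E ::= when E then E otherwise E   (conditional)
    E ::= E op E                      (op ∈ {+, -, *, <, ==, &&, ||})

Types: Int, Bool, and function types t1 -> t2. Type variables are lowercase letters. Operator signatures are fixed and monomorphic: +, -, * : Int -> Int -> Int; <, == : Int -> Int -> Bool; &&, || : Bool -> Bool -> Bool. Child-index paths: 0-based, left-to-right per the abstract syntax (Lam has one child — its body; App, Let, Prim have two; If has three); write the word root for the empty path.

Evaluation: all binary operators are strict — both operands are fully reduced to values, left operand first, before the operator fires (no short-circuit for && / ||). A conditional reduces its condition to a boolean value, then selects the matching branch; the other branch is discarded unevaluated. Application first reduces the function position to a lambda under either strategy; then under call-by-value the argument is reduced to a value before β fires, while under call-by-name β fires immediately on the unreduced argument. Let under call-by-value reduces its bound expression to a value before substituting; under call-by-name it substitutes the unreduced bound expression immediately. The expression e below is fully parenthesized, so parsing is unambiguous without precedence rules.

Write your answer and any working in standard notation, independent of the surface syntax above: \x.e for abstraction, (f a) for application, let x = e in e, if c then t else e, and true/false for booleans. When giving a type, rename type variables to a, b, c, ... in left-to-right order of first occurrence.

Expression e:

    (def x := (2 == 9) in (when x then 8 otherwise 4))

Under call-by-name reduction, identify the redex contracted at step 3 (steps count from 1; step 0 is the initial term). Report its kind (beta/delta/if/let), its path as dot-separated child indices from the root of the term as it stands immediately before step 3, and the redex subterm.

Derivation:
step 0: (let x = (2 == 9) in (if x then 8 else 4))
step 1: [let@root] (if (2 == 9) then 8 else 4)
step 2: [delta@0] (if false then 8 else 4)
step 3: [if@root] 4

Answer: if at root : (if false then 8 else 4)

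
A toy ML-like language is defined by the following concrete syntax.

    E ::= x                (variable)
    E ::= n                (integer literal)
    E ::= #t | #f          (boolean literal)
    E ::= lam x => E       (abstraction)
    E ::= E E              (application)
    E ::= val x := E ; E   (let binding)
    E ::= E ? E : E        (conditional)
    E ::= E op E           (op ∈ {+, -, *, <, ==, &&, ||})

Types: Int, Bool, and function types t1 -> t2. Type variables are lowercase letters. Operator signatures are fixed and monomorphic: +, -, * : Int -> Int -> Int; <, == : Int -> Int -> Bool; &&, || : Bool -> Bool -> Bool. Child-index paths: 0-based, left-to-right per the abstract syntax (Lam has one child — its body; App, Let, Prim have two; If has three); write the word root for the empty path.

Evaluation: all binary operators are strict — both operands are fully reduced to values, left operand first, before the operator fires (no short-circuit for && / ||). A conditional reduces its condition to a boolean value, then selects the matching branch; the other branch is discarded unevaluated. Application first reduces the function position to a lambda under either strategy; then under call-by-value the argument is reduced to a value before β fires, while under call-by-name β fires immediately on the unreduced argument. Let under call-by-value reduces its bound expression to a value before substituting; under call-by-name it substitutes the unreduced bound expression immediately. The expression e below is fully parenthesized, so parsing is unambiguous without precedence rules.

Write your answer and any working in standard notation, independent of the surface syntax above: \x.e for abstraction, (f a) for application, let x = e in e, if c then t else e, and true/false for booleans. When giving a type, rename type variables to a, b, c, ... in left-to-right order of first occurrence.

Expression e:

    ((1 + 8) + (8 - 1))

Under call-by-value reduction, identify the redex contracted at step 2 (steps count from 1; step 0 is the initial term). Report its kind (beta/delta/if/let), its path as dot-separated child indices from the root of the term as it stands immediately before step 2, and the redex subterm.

Answer: delta at 1 : (8 - 1)

Derivation:
step 0: ((1 + 8) + (8 - 1))
step 1: [delta@0] (9 + (8 - 1))
step 2: [delta@1] (9 + 7)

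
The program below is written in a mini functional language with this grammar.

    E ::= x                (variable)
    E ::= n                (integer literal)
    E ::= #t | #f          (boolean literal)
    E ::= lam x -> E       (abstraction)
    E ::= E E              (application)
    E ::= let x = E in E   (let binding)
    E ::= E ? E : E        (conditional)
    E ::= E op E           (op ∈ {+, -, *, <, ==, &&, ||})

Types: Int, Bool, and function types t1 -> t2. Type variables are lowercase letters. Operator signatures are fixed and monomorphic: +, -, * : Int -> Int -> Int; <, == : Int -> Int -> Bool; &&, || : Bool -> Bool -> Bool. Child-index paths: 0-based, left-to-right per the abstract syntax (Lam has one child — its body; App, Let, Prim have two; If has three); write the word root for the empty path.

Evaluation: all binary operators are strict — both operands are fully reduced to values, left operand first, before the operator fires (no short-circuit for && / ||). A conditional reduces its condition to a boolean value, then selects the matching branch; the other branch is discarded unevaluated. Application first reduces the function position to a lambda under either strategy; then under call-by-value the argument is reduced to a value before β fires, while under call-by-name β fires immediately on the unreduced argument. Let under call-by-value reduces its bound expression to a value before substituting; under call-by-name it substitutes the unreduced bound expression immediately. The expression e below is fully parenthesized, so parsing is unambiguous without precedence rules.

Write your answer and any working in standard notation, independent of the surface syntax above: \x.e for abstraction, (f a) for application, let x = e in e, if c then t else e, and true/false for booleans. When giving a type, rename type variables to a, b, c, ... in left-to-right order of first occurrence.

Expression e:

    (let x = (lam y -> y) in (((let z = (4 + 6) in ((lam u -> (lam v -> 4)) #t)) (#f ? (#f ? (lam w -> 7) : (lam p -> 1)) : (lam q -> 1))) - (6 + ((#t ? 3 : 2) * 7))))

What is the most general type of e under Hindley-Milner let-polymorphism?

Trace:
y : a
\y._ : a -> a
let x : forall. a -> a
  unify Int ~ Int
  unify Int ~ Int
let z : Int
\v._ : c -> Int
\u._ : b -> c -> Int
  unify b -> c -> Int ~ Bool -> d
  unify b ~ Bool
  unify c -> Int ~ d
_ _ : c -> Int
  unify Bool ~ Bool
  unify Bool ~ Bool
\w._ : e -> Int
\p._ : f -> Int
  unify e -> Int ~ f -> Int
  unify e ~ f
  unify Int ~ Int
\q._ : g -> Int
  unify f -> Int ~ g -> Int
  unify f ~ g
  unify Int ~ Int
  unify c -> Int ~ (g -> Int) -> h
  unify c ~ g -> Int
  unify Int ~ h
_ _ : Int
  unify Int ~ Int
  unify Int ~ Int
  unify Bool ~ Bool
  unify Int ~ Int
  unify Int ~ Int
  unify Int ~ Int
  unify Int ~ Int
  unify Int ~ Int

Answer: Int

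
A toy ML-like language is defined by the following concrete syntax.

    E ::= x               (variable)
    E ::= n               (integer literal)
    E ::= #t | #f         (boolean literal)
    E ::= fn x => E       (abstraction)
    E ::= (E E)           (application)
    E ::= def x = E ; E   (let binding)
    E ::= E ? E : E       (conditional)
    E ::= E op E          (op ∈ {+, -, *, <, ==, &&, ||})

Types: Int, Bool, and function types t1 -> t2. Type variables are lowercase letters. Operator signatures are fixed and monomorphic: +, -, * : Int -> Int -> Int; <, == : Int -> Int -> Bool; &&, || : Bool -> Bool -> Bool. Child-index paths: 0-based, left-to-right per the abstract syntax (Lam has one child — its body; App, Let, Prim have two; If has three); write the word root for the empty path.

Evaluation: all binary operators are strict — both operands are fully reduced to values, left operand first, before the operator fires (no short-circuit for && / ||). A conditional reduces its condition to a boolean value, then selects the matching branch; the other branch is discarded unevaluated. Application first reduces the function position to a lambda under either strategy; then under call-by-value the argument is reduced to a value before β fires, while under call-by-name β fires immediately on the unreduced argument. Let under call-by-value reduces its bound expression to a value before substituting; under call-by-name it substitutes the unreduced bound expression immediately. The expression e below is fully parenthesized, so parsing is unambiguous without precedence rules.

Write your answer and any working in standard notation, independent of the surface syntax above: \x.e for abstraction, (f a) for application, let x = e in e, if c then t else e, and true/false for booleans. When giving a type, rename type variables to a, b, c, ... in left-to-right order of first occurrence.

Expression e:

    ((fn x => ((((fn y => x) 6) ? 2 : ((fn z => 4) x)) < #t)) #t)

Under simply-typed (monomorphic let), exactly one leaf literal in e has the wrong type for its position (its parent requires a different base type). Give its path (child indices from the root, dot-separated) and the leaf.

Trace:
x : a
\y._ : b -> a
  unify b -> a ~ Int -> c
  unify b ~ Int
  unify a ~ c
_ _ : c
  unify c ~ Bool
\z._ : d -> Int
x : Bool
  unify d -> Int ~ Bool -> e
  unify d ~ Bool
  unify Int ~ e
_ _ : Int
  unify Int ~ Int
  unify Int ~ Int
  unify Bool ~ Int
  FAIL: mismatch Bool ~ Int

Answer: 0.0.1 : true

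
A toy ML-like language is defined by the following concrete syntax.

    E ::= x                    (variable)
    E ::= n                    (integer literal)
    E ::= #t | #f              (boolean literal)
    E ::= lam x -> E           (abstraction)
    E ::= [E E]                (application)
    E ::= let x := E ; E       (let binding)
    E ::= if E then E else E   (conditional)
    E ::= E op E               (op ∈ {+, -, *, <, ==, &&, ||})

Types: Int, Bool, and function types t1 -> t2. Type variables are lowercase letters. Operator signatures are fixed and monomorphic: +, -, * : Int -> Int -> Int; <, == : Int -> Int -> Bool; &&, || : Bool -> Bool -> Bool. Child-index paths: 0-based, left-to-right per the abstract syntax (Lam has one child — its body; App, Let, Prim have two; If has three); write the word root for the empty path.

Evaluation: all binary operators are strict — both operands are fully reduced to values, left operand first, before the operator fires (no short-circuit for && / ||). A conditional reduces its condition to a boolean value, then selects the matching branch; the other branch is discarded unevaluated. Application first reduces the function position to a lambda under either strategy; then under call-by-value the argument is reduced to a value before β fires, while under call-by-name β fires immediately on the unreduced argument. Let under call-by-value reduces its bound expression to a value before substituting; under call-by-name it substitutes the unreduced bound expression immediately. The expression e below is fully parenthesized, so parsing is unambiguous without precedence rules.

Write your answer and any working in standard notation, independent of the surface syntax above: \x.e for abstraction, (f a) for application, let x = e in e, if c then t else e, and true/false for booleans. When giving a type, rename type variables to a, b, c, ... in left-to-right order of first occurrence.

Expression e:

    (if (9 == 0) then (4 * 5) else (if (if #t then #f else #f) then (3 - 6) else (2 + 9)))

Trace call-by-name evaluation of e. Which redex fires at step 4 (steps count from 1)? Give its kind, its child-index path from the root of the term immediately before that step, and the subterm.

Answer: if at root : (if false then (3 - 6) else (2 + 9))

Trace:
step 0: (if (9 == 0) then (4 * 5) else (if (if true then false else false) then (3 - 6) else (2 + 9)))
step 1: [delta@0] (if false then (4 * 5) else (if (if true then false else false) then (3 - 6) else (2 + 9)))
step 2: [if@root] (if (if true then false else false) then (3 - 6) else (2 + 9))
step 3: [if@0] (if false then (3 - 6) else (2 + 9))
step 4: [if@root] (2 + 9)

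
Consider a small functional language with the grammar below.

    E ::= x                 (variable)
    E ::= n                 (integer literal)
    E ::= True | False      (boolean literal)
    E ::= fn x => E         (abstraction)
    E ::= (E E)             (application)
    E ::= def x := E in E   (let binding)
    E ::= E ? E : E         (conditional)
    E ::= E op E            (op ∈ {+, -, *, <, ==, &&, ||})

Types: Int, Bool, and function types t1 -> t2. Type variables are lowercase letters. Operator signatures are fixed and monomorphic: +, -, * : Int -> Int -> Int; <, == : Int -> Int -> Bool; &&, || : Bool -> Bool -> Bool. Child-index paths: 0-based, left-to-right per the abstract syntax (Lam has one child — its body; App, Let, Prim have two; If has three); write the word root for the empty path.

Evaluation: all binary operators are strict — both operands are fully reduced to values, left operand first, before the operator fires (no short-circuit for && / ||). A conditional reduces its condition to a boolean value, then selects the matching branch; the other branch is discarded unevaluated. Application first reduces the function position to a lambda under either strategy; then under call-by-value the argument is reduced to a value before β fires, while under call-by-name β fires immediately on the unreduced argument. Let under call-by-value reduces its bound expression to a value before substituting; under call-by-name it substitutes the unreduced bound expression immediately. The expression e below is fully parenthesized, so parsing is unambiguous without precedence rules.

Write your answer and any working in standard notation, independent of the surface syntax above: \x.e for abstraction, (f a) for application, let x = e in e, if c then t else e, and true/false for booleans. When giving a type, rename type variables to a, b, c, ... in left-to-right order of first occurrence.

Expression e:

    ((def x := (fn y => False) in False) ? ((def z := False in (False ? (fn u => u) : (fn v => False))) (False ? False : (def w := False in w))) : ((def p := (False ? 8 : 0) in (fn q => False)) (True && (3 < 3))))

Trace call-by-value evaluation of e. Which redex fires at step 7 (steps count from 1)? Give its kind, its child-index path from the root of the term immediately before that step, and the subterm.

Trace:
step 0: (if (let x = (\y.false) in false) then ((let z = false in (if false then (\u.u) else (\v.false))) (if false then false else (let w = false in w))) else ((let p = (if false then 8 else 0) in (\q.false)) (true && (3 < 3))))
step 1: [let@0] (if false then ((let z = false in (if false then (\u.u) else (\v.false))) (if false then false else (let w = false in w))) else ((let p = (if false then 8 else 0) in (\q.false)) (true && (3 < 3))))
step 2: [if@root] ((let p = (if false then 8 else 0) in (\q.false)) (true && (3 < 3)))
step 3: [if@0.0] ((let p = 0 in (\q.false)) (true && (3 < 3)))
step 4: [let@0] ((\q.false) (true && (3 < 3)))
step 5: [delta@1.1] ((\q.false) (true && false))
step 6: [delta@1] ((\q.false) false)
step 7: [beta@root] false

Answer: beta at root : ((\q.false) false)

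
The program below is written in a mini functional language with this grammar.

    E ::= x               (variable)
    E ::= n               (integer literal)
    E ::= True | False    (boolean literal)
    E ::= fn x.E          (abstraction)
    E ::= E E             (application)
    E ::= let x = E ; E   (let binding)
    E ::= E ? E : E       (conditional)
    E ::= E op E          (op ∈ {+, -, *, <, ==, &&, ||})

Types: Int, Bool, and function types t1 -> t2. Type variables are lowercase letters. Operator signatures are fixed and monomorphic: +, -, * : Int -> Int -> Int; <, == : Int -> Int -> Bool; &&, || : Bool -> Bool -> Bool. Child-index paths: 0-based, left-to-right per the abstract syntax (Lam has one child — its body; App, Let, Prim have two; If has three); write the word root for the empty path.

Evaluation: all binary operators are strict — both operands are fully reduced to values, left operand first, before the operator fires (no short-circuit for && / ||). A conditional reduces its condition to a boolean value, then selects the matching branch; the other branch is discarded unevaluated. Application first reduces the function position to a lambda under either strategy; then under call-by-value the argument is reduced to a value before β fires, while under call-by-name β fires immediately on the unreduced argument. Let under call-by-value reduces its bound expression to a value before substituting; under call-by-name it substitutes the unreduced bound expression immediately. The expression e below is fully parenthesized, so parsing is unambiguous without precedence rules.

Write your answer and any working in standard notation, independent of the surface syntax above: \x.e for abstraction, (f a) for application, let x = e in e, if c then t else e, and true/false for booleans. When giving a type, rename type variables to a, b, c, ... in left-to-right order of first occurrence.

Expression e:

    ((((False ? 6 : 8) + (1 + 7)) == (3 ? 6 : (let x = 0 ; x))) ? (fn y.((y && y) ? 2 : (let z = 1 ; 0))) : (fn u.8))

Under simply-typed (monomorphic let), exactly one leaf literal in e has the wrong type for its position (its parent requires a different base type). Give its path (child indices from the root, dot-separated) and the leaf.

Derivation:
  unify Bool ~ Bool
  unify Int ~ Int
  unify Int ~ Int
  unify Int ~ Int
  unify Int ~ Int
  unify Int ~ Int
  unify Int ~ Int
  unify Int ~ Bool
  FAIL: mismatch Int ~ Bool

Answer: 0.1.0 : 3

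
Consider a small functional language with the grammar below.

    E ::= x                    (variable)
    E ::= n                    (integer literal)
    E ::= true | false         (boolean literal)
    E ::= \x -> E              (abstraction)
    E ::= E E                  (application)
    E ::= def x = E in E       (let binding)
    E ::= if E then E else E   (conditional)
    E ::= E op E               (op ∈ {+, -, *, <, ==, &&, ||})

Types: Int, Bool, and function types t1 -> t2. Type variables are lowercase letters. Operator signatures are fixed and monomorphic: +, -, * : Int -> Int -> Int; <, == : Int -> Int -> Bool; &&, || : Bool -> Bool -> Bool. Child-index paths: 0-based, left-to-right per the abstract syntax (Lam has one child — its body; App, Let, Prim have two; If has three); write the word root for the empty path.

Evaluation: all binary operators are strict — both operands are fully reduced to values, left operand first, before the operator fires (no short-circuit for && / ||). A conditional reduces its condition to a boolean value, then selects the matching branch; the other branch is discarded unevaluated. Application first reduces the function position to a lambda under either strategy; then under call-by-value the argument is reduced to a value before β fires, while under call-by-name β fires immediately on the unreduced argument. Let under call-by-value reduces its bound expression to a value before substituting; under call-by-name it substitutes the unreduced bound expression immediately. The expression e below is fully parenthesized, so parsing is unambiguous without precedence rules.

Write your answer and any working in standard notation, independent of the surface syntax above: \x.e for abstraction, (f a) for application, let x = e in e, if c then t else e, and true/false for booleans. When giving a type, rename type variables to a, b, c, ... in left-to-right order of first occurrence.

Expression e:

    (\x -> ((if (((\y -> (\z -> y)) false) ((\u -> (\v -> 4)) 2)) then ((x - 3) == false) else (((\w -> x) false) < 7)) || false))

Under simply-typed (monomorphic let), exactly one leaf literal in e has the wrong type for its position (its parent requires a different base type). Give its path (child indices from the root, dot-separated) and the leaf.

Trace:
y : b
\z._ : c -> b
\y._ : b -> c -> b
  unify b -> c -> b ~ Bool -> d
  unify b ~ Bool
  unify c -> Bool ~ d
_ _ : c -> Bool
\v._ : f -> Int
\u._ : e -> f -> Int
  unify e -> f -> Int ~ Int -> g
  unify e ~ Int
  unify f -> Int ~ g
_ _ : f -> Int
  unify c -> Bool ~ (f -> Int) -> h
  unify c ~ f -> Int
  unify Bool ~ h
_ _ : Bool
  unify Bool ~ Bool
x : a
  unify a ~ Int
  unify Int ~ Int
  unify Int ~ Int
  unify Bool ~ Int
  FAIL: mismatch Bool ~ Int

Answer: 0.0.1.1 : false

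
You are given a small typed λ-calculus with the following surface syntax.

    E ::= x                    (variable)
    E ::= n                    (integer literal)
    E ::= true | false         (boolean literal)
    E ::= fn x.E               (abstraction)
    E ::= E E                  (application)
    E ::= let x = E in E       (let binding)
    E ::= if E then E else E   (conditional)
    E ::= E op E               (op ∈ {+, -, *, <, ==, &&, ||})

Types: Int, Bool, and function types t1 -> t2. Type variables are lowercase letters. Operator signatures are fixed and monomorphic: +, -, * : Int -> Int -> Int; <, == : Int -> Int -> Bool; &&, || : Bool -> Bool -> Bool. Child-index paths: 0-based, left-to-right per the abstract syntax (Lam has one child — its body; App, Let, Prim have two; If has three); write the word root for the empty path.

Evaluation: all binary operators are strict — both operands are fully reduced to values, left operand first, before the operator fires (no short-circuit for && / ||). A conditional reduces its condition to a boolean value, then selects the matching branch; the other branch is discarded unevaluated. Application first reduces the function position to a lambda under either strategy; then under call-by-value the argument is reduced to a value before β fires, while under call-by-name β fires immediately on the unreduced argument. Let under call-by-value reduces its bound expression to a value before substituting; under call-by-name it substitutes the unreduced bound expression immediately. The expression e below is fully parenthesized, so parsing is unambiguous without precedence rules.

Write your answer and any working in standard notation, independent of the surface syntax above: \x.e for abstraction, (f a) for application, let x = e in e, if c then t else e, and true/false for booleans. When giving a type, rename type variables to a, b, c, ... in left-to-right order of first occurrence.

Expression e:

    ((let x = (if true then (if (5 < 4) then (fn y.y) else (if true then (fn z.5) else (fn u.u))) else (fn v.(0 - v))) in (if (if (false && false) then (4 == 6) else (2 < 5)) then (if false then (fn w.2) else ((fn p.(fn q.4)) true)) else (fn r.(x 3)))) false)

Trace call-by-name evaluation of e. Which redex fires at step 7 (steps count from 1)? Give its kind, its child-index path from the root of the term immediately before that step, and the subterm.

Answer: beta at 0 : ((\p.(\q.4)) true)

Derivation:
step 0: ((let x = (if true then (if (5 < 4) then (\y.y) else (if true then (\z.5) else (\u.u))) else (\v.(0 - v))) in (if (if (false && false) then (4 == 6) else (2 < 5)) then (if false then (\w.2) else ((\p.(\q.4)) true)) else (\r.(x 3)))) false)
step 1: [let@0] ((if (if (false && false) then (4 == 6) else (2 < 5)) then (if false then (\w.2) else ((\p.(\q.4)) true)) else (\r.((if true then (if (5 < 4) then (\y.y) else (if true then (\z.5) else (\u.u))) else (\v.(0 - v))) 3))) false)
step 2: [delta@0.0.0] ((if (if false then (4 == 6) else (2 < 5)) then (if false then (\w.2) else ((\p.(\q.4)) true)) else (\r.((if true then (if (5 < 4) then (\y.y) else (if true then (\z.5) else (\u.u))) else (\v.(0 - v))) 3))) false)
step 3: [if@0.0] ((if (2 < 5) then (if false then (\w.2) else ((\p.(\q.4)) true)) else (\r.((if true then (if (5 < 4) then (\y.y) else (if true then (\z.5) else (\u.u))) else (\v.(0 - v))) 3))) false)
step 4: [delta@0.0] ((if true then (if false then (\w.2) else ((\p.(\q.4)) true)) else (\r.((if true then (if (5 < 4) then (\y.y) else (if true then (\z.5) else (\u.u))) else (\v.(0 - v))) 3))) false)
step 5: [if@0] ((if false then (\w.2) else ((\p.(\q.4)) true)) false)
step 6: [if@0] (((\p.(\q.4)) true) false)
step 7: [beta@0] ((\q.4) false)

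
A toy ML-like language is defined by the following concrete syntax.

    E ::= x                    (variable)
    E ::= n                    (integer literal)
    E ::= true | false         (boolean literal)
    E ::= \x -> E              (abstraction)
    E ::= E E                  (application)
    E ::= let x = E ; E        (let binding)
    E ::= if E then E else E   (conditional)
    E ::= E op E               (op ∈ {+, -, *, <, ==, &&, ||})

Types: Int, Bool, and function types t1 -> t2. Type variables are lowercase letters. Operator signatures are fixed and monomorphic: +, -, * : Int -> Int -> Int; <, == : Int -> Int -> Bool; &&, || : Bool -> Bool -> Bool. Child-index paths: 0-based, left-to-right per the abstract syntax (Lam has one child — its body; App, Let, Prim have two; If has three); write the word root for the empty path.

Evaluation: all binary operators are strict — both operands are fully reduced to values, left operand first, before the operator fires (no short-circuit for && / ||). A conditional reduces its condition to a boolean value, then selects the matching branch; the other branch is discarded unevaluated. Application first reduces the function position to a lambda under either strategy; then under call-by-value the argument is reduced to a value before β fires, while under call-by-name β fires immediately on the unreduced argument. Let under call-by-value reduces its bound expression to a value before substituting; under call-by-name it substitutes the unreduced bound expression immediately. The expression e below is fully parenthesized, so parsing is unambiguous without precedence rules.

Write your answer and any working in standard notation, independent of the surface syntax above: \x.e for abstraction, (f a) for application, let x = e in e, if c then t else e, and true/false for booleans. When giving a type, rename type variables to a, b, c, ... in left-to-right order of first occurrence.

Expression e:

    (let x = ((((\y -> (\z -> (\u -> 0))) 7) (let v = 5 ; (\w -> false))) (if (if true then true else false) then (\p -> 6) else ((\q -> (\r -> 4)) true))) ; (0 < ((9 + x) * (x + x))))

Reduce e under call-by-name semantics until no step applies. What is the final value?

Answer: false

Trace:
step 0: (let x = ((((\y.(\z.(\u.0))) 7) (let v = 5 in (\w.false))) (if (if true then true else false) then (\p.6) else ((\q.(\r.4)) true))) in (0 < ((9 + x) * (x + x))))
step 1: [let@root] (0 < ((9 + ((((\y.(\z.(\u.0))) 7) (let v = 5 in (\w.false))) (if (if true then true else false) then (\p.6) else ((\q.(\r.4)) true)))) * (((((\y.(\z.(\u.0))) 7) (let v = 5 in (\w.false))) (if (if true then true else false) then (\p.6) else ((\q.(\r.4)) true))) + ((((\y.(\z.(\u.0))) 7) (let v = 5 in (\w.false))) (if (if true then true else false) then (\p.6) else ((\q.(\r.4)) true))))))
step 2: [beta@1.0.1.0.0] (0 < ((9 + (((\z.(\u.0)) (let v = 5 in (\w.false))) (if (if true then true else false) then (\p.6) else ((\q.(\r.4)) true)))) * (((((\y.(\z.(\u.0))) 7) (let v = 5 in (\w.false))) (if (if true then true else false) then (\p.6) else ((\q.(\r.4)) true))) + ((((\y.(\z.(\u.0))) 7) (let v = 5 in (\w.false))) (if (if true then true else false) then (\p.6) else ((\q.(\r.4)) true))))))
step 3: [beta@1.0.1.0] (0 < ((9 + ((\u.0) (if (if true then true else false) then (\p.6) else ((\q.(\r.4)) true)))) * (((((\y.(\z.(\u.0))) 7) (let v = 5 in (\w.false))) (if (if true then true else false) then (\p.6) else ((\q.(\r.4)) true))) + ((((\y.(\z.(\u.0))) 7) (let v = 5 in (\w.false))) (if (if true then true else false) then (\p.6) else ((\q.(\r.4)) true))))))
step 4: [beta@1.0.1] (0 < ((9 + 0) * (((((\y.(\z.(\u.0))) 7) (let v = 5 in (\w.false))) (if (if true then true else false) then (\p.6) else ((\q.(\r.4)) true))) + ((((\y.(\z.(\u.0))) 7) (let v = 5 in (\w.false))) (if (if true then true else false) then (\p.6) else ((\q.(\r.4)) true))))))
step 5: [delta@1.0] (0 < (9 * (((((\y.(\z.(\u.0))) 7) (let v = 5 in (\w.false))) (if (if true then true else false) then (\p.6) else ((\q.(\r.4)) true))) + ((((\y.(\z.(\u.0))) 7) (let v = 5 in (\w.false))) (if (if true then true else false) then (\p.6) else ((\q.(\r.4)) true))))))
step 6: [beta@1.1.0.0.0] (0 < (9 * ((((\z.(\u.0)) (let v = 5 in (\w.false))) (if (if true then true else false) then (\p.6) else ((\q.(\r.4)) true))) + ((((\y.(\z.(\u.0))) 7) (let v = 5 in (\w.false))) (if (if true then true else false) then (\p.6) else ((\q.(\r.4)) true))))))
step 7: [beta@1.1.0.0] (0 < (9 * (((\u.0) (if (if true then true else false) then (\p.6) else ((\q.(\r.4)) true))) + ((((\y.(\z.(\u.0))) 7) (let v = 5 in (\w.false))) (if (if true then true else false) then (\p.6) else ((\q.(\r.4)) true))))))
step 8: [beta@1.1.0] (0 < (9 * (0 + ((((\y.(\z.(\u.0))) 7) (let v = 5 in (\w.false))) (if (if true then true else false) then (\p.6) else ((\q.(\r.4)) true))))))
step 9: [beta@1.1.1.0.0] (0 < (9 * (0 + (((\z.(\u.0)) (let v = 5 in (\w.false))) (if (if true then true else false) then (\p.6) else ((\q.(\r.4)) true))))))
step 10: [beta@1.1.1.0] (0 < (9 * (0 + ((\u.0) (if (if true then true else false) then (\p.6) else ((\q.(\r.4)) true))))))
step 11: [beta@1.1.1] (0 < (9 * (0 + 0)))
step 12: [delta@1.1] (0 < (9 * 0))
step 13: [delta@1] (0 < 0)
step 14: [delta@root] false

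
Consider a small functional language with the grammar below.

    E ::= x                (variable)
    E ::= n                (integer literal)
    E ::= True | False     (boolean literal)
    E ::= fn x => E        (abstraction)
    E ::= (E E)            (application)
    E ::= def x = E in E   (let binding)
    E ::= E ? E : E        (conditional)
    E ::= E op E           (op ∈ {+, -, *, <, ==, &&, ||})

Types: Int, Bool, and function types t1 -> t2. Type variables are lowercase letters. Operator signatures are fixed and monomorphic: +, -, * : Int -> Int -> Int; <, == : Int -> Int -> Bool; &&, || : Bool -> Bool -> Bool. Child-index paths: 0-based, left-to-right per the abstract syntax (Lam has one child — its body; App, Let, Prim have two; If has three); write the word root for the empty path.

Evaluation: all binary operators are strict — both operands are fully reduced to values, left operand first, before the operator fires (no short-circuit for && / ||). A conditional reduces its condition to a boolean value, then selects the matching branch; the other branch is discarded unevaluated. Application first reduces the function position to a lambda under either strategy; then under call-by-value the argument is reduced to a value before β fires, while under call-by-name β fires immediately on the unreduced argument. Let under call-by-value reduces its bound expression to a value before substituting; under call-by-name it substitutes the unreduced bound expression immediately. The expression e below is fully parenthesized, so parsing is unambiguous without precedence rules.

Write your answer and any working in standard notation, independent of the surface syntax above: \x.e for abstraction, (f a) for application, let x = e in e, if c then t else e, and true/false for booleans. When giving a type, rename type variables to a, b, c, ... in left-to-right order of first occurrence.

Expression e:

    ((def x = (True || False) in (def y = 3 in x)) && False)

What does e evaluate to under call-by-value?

Answer: false

Derivation:
step 0: ((let x = (true || false) in (let y = 3 in x)) && false)
step 1: [delta@0.0] ((let x = true in (let y = 3 in x)) && false)
step 2: [let@0] ((let y = 3 in true) && false)
step 3: [let@0] (true && false)
step 4: [delta@root] false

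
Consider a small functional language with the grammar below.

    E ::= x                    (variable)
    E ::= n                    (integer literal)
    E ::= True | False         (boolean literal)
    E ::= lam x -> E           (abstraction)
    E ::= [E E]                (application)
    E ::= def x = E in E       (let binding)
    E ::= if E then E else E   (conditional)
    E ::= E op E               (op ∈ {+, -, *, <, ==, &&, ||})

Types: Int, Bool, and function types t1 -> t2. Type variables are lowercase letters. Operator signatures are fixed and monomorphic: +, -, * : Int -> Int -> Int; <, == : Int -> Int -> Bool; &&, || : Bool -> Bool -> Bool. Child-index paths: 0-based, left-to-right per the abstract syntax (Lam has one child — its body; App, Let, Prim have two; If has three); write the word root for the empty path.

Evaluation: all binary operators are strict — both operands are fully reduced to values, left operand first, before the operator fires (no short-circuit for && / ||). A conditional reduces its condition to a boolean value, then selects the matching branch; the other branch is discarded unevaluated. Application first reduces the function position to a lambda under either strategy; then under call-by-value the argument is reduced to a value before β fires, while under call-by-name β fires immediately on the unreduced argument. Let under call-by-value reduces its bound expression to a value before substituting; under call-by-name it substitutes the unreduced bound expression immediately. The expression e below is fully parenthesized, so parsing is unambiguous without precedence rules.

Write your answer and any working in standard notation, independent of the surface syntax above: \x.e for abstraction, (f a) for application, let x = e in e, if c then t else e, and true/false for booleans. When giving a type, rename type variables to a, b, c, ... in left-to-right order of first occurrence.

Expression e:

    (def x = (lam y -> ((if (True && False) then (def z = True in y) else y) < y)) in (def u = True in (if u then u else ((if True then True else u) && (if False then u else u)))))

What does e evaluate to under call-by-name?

Derivation:
step 0: (let x = (\y.((if (true && false) then (let z = true in y) else y) < y)) in (let u = true in (if u then u else ((if true then true else u) && (if false then u else u)))))
step 1: [let@root] (let u = true in (if u then u else ((if true then true else u) && (if false then u else u))))
step 2: [let@root] (if true then true else ((if true then true else true) && (if false then true else true)))
step 3: [if@root] true

Answer: true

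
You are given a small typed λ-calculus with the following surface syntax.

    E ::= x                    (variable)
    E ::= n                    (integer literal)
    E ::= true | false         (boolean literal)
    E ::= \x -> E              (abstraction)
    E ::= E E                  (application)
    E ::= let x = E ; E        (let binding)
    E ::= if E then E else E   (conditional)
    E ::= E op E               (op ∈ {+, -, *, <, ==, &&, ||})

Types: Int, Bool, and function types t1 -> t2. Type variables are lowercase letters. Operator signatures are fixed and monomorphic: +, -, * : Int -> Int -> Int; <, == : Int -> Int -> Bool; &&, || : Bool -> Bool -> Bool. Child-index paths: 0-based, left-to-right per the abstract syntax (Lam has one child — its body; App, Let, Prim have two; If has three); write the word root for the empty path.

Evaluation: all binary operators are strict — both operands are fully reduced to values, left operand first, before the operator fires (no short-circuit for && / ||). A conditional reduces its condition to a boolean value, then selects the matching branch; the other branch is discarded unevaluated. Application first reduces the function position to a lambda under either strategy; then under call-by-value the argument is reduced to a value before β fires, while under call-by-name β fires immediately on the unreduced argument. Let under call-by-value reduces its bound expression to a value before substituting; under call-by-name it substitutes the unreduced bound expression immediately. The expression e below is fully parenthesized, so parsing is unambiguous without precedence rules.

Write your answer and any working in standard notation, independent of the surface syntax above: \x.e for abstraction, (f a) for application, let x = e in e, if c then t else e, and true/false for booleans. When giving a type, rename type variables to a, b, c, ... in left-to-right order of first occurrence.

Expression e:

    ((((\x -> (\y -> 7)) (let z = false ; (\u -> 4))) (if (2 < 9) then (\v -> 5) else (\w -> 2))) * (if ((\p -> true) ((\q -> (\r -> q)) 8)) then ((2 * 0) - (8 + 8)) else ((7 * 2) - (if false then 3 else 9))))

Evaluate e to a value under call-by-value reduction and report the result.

Trace:
step 0: ((((\x.(\y.7)) (let z = false in (\u.4))) (if (2 < 9) then (\v.5) else (\w.2))) * (if ((\p.true) ((\q.(\r.q)) 8)) then ((2 * 0) - (8 + 8)) else ((7 * 2) - (if false then 3 else 9))))
step 1: [let@0.0.1] ((((\x.(\y.7)) (\u.4)) (if (2 < 9) then (\v.5) else (\w.2))) * (if ((\p.true) ((\q.(\r.q)) 8)) then ((2 * 0) - (8 + 8)) else ((7 * 2) - (if false then 3 else 9))))
step 2: [beta@0.0] (((\y.7) (if (2 < 9) then (\v.5) else (\w.2))) * (if ((\p.true) ((\q.(\r.q)) 8)) then ((2 * 0) - (8 + 8)) else ((7 * 2) - (if false then 3 else 9))))
step 3: [delta@0.1.0] (((\y.7) (if true then (\v.5) else (\w.2))) * (if ((\p.true) ((\q.(\r.q)) 8)) then ((2 * 0) - (8 + 8)) else ((7 * 2) - (if false then 3 else 9))))
step 4: [if@0.1] (((\y.7) (\v.5)) * (if ((\p.true) ((\q.(\r.q)) 8)) then ((2 * 0) - (8 + 8)) else ((7 * 2) - (if false then 3 else 9))))
step 5: [beta@0] (7 * (if ((\p.true) ((\q.(\r.q)) 8)) then ((2 * 0) - (8 + 8)) else ((7 * 2) - (if false then 3 else 9))))
step 6: [beta@1.0.1] (7 * (if ((\p.true) (\r.8)) then ((2 * 0) - (8 + 8)) else ((7 * 2) - (if false then 3 else 9))))
step 7: [beta@1.0] (7 * (if true then ((2 * 0) - (8 + 8)) else ((7 * 2) - (if false then 3 else 9))))
step 8: [if@1] (7 * ((2 * 0) - (8 + 8)))
step 9: [delta@1.0] (7 * (0 - (8 + 8)))
step 10: [delta@1.1] (7 * (0 - 16))
step 11: [delta@1] (7 * -16)
step 12: [delta@root] -112

Answer: -112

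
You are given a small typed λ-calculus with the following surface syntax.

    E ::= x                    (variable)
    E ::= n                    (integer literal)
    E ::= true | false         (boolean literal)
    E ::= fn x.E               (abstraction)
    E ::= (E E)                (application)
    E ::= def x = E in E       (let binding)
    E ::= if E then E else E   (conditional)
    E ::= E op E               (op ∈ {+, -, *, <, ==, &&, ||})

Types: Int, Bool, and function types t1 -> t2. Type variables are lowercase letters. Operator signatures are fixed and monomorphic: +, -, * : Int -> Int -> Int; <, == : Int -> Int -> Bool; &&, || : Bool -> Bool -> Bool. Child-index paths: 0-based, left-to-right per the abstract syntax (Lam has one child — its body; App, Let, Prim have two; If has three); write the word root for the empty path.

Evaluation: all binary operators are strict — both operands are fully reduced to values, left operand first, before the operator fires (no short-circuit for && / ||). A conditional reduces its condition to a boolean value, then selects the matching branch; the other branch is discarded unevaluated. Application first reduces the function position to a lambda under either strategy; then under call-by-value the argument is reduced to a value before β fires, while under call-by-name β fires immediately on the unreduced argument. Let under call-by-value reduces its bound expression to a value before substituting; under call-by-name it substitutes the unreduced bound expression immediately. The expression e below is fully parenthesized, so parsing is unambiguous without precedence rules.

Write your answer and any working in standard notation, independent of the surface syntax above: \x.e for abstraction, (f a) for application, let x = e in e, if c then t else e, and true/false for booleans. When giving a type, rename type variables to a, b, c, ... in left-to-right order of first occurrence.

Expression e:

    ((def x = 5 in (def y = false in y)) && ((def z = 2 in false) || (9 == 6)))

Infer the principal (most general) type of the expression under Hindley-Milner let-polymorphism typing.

Working:
let x : Int
let y : Bool
y : Bool
  unify Bool ~ Bool
let z : Int
  unify Bool ~ Bool
  unify Int ~ Int
  unify Int ~ Int
  unify Bool ~ Bool
  unify Bool ~ Bool

Answer: Bool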